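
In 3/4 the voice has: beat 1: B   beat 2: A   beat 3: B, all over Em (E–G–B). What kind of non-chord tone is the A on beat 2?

Lower neighbor tone.

The harmony at that moment is E minor triad (E, G, B); A is not a chord tone.
It is approached by step down from B and left by step up to B.
Step away and step back to the same note — a neighbor tone (lower neighbor).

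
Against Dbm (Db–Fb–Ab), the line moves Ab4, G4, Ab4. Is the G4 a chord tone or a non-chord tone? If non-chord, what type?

The harmony at that moment is Db minor triad (Db, Fb, Ab); G4 is not a chord tone.
It is approached by step down from Ab4 and left by step up to Ab4.
Step away and step back to the same note — a neighbor tone (lower neighbor).

Non-chord tone — a neighbor tone.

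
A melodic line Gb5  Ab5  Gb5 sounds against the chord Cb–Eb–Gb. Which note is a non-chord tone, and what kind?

The harmony at that moment is Cb major triad (Cb, Eb, Gb); Ab5 is not a chord tone.
It is approached by step up from Gb5 and left by step down to Gb5.
Step away and step back to the same note — a neighbor tone (upper neighbor).

Ab5 is a neighbor tone.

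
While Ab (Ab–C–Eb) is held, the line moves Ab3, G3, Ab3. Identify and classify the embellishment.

G3 is a neighbor tone.

The harmony at that moment is Ab major triad (Ab, C, Eb); G3 is not a chord tone.
It is approached by step down from Ab3 and left by step up to Ab3.
Step away and step back to the same note — a neighbor tone (lower neighbor).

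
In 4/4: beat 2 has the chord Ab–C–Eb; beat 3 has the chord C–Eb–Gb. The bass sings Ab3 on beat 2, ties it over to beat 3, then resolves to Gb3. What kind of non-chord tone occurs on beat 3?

Suspension.

The harmony at that moment is C diminished triad (C, Eb, Gb); Ab3 is not a chord tone.
It is held over (the same pitch as the preceding Ab3) and left by step down to Gb3.
Held over from the previous chord and resolving down by step — a suspension.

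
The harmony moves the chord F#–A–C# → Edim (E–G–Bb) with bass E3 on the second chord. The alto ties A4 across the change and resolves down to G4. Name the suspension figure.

At the second chord the bass is E3. The suspended A4 lies a fourth above the bass; after resolving down by step to G4, the interval above the bass becomes a third.
Suspension figures are named by those two intervals: 4–3.

4–3 suspension.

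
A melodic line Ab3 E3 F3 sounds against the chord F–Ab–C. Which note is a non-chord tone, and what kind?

The harmony at that moment is F minor triad (F, Ab, C); E3 is not a chord tone.
It is approached by leap down from Ab3 and left by step up to F3.
Leap in, step out — an appoggiatura.

E3 is an appoggiatura.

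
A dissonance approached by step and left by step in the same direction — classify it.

Approach: by step. Departure: by step, continuing in the same direction.
Stepwise on both sides with no change of direction means the note fills in the space between two different chord tones — a passing tone. (Had it turned back to its starting note it would be a neighbor tone instead.)

Passing tone.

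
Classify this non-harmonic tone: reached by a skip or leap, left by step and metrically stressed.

Appoggiatura.

Approach: by leap. Departure: by step. Metric position: strong.
Leap in, step out, in a metrically strong position — an appoggiatura. (It is the mirror image of the escape tone, which steps in and leaps out from a weak position.)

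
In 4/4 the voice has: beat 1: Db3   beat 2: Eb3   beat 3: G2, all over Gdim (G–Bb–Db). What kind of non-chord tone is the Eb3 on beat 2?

Escape tone.

The harmony at that moment is G diminished triad (G, Bb, Db); Eb3 is not a chord tone.
It is approached by step up from Db3 and left by leap down to G2.
Step in, leap out, on a weak beat — an escape tone.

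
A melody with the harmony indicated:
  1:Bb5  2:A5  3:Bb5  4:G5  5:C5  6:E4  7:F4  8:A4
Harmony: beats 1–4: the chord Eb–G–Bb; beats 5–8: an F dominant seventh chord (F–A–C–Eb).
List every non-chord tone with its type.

The harmony at that moment is Eb major triad (Eb, G, Bb); A5 is not a chord tone.
It is approached by step down from Bb5 and left by step up to Bb5.
Step away and step back to the same note — a neighbor tone (lower neighbor).
The harmony at that moment is F dominant seventh chord (F, A, C, Eb); E4 is not a chord tone.
It is approached by leap down from C5 and left by step up to F4.
Leap in, step out — an appoggiatura.

A5 (beat 2) — neighbor tone; E4 (beat 6) — appoggiatura.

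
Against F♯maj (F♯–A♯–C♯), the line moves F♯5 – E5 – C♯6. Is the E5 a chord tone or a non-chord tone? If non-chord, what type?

Non-chord tone — an escape tone.

The harmony at that moment is F♯ major triad (F♯, A♯, C♯); E5 is not a chord tone.
It is approached by step down from F♯5 and left by leap up to C♯6.
Step in, leap out — an escape tone.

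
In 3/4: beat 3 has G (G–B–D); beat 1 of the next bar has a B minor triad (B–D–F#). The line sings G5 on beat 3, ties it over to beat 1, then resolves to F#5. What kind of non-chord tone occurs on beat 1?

Suspension.

The harmony at that moment is B minor triad (B, D, F#); G5 is not a chord tone.
It is held over (the same pitch as the preceding G5) and left by step down to F#5.
Held over from the previous chord and resolving down by step — a suspension.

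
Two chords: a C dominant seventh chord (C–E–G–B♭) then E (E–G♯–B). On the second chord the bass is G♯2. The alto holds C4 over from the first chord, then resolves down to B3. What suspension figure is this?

4–3 suspension.

At the second chord the bass is G♯2. The suspended C4 lies a fourth above the bass; after resolving down by step to B3, the interval above the bass becomes a third.
Suspension figures are named by those two intervals: 4–3.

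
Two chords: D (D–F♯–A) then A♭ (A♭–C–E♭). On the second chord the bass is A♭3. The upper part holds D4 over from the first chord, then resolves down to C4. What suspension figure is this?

4–3 suspension.

At the second chord the bass is A♭3. The suspended D4 lies a fourth above the bass; after resolving down by step to C4, the interval above the bass becomes a third.
Suspension figures are named by those two intervals: 4–3.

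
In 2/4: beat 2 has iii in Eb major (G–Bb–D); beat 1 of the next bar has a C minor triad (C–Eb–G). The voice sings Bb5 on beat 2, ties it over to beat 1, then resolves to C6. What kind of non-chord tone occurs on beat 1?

Retardation.

The harmony at that moment is C minor triad (C, Eb, G); Bb5 is not a chord tone.
It is held over (the same pitch as the preceding Bb5) and left by step up to C6.
Held over from the previous chord and resolving up by step — a retardation.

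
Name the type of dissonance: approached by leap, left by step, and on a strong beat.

Approach: by leap. Departure: by step. Metric position: strong.
Leap in, step out, in a metrically strong position — an appoggiatura. (It is the mirror image of the escape tone, which steps in and leaps out from a weak position.)

Appoggiatura.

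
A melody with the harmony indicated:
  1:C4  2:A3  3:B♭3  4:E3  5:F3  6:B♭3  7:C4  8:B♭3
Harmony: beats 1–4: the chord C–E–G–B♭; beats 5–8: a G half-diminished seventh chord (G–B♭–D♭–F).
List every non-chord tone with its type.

A3 (beat 2) — appoggiatura; C4 (beat 7) — neighbor tone.

The harmony at that moment is C dominant seventh chord (C, E, G, B♭); A3 is not a chord tone.
It is approached by leap down from C4 and left by step up to B♭3.
Leap in, step out — an appoggiatura.
The harmony at that moment is G half-diminished seventh chord (G, B♭, D♭, F); C4 is not a chord tone.
It is approached by step up from B♭3 and left by step down to B♭3.
Step away and step back to the same note — a neighbor tone (upper neighbor).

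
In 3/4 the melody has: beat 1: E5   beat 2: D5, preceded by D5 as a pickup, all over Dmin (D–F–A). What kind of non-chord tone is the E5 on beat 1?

Upper neighbor tone.

The harmony at that moment is D minor triad (D, F, A); E5 is not a chord tone.
It is approached by step up from D5 and left by step down to D5.
Step away and step back to the same note — a neighbor tone (upper neighbor).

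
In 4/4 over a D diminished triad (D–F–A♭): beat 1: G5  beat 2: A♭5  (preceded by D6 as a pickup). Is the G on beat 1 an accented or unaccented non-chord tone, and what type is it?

Accented appoggiatura.

The harmony at that moment is D diminished triad (D, F, A♭); G5 is not a chord tone.
It is approached by leap down from D6 and left by step up to A♭5.
Leap in, step out — an appoggiatura.
It falls on the downbeat, so it is accented.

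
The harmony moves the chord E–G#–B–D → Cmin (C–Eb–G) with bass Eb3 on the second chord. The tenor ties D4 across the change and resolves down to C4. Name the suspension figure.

7–6 suspension.

At the second chord the bass is Eb3. The suspended D4 lies a seventh above the bass; after resolving down by step to C4, the interval above the bass becomes a sixth.
Suspension figures are named by those two intervals: 7–6.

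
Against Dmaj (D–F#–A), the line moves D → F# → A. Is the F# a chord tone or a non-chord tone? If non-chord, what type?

D major triad contains D, F#, A; F# is the third, so it is a chord tone.

Chord tone (the third of D major triad).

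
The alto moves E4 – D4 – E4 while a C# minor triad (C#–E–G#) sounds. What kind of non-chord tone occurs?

D4 is a neighbor tone.

The harmony at that moment is C# minor triad (C#, E, G#); D4 is not a chord tone.
It is approached by step down from E4 and left by step up to E4.
Step away and step back to the same note — a neighbor tone (lower neighbor).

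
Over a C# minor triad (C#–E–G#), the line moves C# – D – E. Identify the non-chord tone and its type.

D is a passing tone.

The harmony at that moment is C# minor triad (C#, E, G#); D is not a chord tone.
It is approached by step up from C# and left by step up to E.
Step in, step out in the same direction — a passing tone.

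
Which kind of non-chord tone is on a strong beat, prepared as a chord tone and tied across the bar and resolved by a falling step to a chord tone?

Approach: by preparation — the pitch is first a chord tone, then held (tied or repeated) while the harmony changes under it. Departure: down by step. Metric position: strong.
A prepared dissonance that resolves downward by step — a suspension. (The same figure resolving upward would be a retardation.)

Suspension.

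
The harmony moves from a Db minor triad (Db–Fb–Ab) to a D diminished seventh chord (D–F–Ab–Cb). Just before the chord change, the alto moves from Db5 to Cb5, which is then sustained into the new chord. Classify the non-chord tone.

The harmony at that moment is Db minor triad (Db, Fb, Ab); Cb5 is not a chord tone.
It is approached by step down from Db5 and then sustained as the same pitch into the next harmony.
Arriving early and becoming a chord tone when the harmony changes — an anticipation.

Cb5 is an anticipation.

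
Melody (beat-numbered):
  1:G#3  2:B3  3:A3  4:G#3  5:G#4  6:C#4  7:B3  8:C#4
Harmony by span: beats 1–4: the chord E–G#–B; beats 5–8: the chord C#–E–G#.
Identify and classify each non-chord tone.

A3 (beat 3) — passing tone; B3 (beat 7) — neighbor tone.

The harmony at that moment is E major triad (E, G#, B); A3 is not a chord tone.
It is approached by step down from B3 and left by step down to G#3.
Step in, step out in the same direction — a passing tone.
The harmony at that moment is C# minor triad (C#, E, G#); B3 is not a chord tone.
It is approached by step down from C#4 and left by step up to C#4.
Step away and step back to the same note — a neighbor tone (lower neighbor).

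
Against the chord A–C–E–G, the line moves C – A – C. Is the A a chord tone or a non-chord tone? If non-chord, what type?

A minor seventh chord contains A, C, E, G; A is the root, so it is a chord tone.

Chord tone (the root of A minor seventh chord).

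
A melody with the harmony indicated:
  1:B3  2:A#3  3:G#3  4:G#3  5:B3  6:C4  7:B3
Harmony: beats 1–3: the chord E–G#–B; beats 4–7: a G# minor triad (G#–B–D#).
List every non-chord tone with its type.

The harmony at that moment is E major triad (E, G#, B); A#3 is not a chord tone.
It is approached by step down from B3 and left by step down to G#3.
Step in, step out in the same direction — a passing tone.
The harmony at that moment is G# minor triad (G#, B, D#); C4 is not a chord tone.
It is approached by step up from B3 and left by step down to B3.
Step away and step back to the same note — a neighbor tone (upper neighbor).

A#3 (beat 2) — passing tone; C4 (beat 6) — neighbor tone.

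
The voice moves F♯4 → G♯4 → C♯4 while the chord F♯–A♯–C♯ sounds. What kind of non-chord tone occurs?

G♯4 is an escape tone.

The harmony at that moment is F♯ major triad (F♯, A♯, C♯); G♯4 is not a chord tone.
It is approached by step up from F♯4 and left by leap down to C♯4.
Step in, leap out — an escape tone.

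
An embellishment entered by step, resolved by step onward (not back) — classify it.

Passing tone.

Approach: by step. Departure: by step, continuing in the same direction.
Stepwise on both sides with no change of direction means the note fills in the space between two different chord tones — a passing tone. (Had it turned back to its starting note it would be a neighbor tone instead.)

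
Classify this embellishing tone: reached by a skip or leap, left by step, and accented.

Approach: by leap. Departure: by step. Metric position: strong.
Leap in, step out, in a metrically strong position — an appoggiatura. (It is the mirror image of the escape tone, which steps in and leaps out from a weak position.)

Appoggiatura.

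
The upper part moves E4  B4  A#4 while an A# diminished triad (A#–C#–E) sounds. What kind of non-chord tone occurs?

B4 is an appoggiatura.

The harmony at that moment is A# diminished triad (A#, C#, E); B4 is not a chord tone.
It is approached by leap up from E4 and left by step down to A#4.
Leap in, step out — an appoggiatura.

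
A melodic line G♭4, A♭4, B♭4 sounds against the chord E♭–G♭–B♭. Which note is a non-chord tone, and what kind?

The harmony at that moment is E♭ minor triad (E♭, G♭, B♭); A♭4 is not a chord tone.
It is approached by step up from G♭4 and left by step up to B♭4.
Step in, step out in the same direction — a passing tone.

A♭4 is a passing tone.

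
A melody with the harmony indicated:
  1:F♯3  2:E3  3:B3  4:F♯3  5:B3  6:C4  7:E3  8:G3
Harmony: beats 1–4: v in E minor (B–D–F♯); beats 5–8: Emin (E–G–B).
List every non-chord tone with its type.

The harmony at that moment is B minor triad (B, D, F♯); E3 is not a chord tone.
It is approached by step down from F♯3 and left by leap up to B3.
Step in, leap out — an escape tone.
The harmony at that moment is E minor triad (E, G, B); C4 is not a chord tone.
It is approached by step up from B3 and left by leap down to E3.
Step in, leap out — an escape tone.

E3 (beat 2) — escape tone; C4 (beat 6) — escape tone.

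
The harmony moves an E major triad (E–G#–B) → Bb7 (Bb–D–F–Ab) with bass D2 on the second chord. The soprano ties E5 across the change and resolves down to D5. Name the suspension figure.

9–8 suspension.

At the second chord the bass is D2. The suspended E5 lies a ninth above the bass; after resolving down by step to D5, the interval above the bass becomes an octave.
Suspension figures are named by those two intervals: 9–8.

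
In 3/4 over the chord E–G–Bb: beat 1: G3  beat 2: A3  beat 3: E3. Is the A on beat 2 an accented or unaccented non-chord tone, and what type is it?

The harmony at that moment is E diminished triad (E, G, Bb); A3 is not a chord tone.
It is approached by step up from G3 and left by leap down to E3.
Step in, leap out — an escape tone.
It falls on a weak beat, so it is unaccented.

Unaccented escape tone.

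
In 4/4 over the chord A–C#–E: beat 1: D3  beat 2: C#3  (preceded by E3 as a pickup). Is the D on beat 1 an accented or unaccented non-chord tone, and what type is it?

The harmony at that moment is A major triad (A, C#, E); D3 is not a chord tone.
It is approached by step down from E3 and left by step down to C#3.
Step in, step out in the same direction — a passing tone.
It falls on the downbeat, so it is accented.

Accented passing tone.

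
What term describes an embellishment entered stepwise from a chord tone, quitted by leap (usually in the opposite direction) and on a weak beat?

Escape tone.

Approach: by step. Departure: by leap. Metric position: weak.
Step in, leap out, from a weak position — an escape tone (échappée). (It is the mirror image of the appoggiatura, which leaps in and steps out on a strong beat.)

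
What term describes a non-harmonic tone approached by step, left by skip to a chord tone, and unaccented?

Approach: by step. Departure: by leap. Metric position: weak.
Step in, leap out, from a weak position — an escape tone (échappée). (It is the mirror image of the appoggiatura, which leaps in and steps out on a strong beat.)

Escape tone.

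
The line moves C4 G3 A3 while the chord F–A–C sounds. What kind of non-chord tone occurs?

The harmony at that moment is F major triad (F, A, C); G3 is not a chord tone.
It is approached by leap down from C4 and left by step up to A3.
Leap in, step out — an appoggiatura.

G3 is an appoggiatura.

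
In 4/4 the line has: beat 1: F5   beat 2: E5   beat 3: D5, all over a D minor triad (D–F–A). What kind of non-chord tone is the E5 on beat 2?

Passing tone.

The harmony at that moment is D minor triad (D, F, A); E5 is not a chord tone.
It is approached by step down from F5 and left by step down to D5.
Step in, step out in the same direction — a passing tone.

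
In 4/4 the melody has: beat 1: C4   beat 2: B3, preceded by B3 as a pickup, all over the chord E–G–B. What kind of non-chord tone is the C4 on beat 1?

Upper neighbor tone.

The harmony at that moment is E minor triad (E, G, B); C4 is not a chord tone.
It is approached by step up from B3 and left by step down to B3.
Step away and step back to the same note — a neighbor tone (upper neighbor).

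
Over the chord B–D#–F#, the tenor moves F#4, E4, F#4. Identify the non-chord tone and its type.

The harmony at that moment is B major triad (B, D#, F#); E4 is not a chord tone.
It is approached by step down from F#4 and left by step up to F#4.
Step away and step back to the same note — a neighbor tone (lower neighbor).

E4 is a neighbor tone.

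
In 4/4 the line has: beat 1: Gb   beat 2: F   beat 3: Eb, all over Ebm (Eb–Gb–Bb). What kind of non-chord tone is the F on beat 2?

Passing tone.

The harmony at that moment is Eb minor triad (Eb, Gb, Bb); F is not a chord tone.
It is approached by step down from Gb and left by step down to Eb.
Step in, step out in the same direction — a passing tone.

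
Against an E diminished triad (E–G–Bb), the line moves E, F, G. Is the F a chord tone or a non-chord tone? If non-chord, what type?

The harmony at that moment is E diminished triad (E, G, Bb); F is not a chord tone.
It is approached by step up from E and left by step up to G.
Step in, step out in the same direction — a passing tone.

Non-chord tone — a passing tone.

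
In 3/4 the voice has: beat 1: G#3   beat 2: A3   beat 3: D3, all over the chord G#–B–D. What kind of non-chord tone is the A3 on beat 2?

Escape tone.

The harmony at that moment is G# diminished triad (G#, B, D); A3 is not a chord tone.
It is approached by step up from G#3 and left by leap down to D3.
Step in, leap out, on a weak beat — an escape tone.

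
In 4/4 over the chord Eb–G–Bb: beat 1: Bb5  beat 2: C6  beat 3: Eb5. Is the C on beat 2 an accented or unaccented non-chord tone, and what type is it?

The harmony at that moment is Eb major triad (Eb, G, Bb); C6 is not a chord tone.
It is approached by step up from Bb5 and left by leap down to Eb5.
Step in, leap out — an escape tone.
It falls on a weak beat, so it is unaccented.

Unaccented escape tone.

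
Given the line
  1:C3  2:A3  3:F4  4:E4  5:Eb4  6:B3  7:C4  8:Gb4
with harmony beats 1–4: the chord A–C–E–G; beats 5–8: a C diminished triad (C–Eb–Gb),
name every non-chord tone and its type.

F4 (beat 3) — appoggiatura; B3 (beat 6) — appoggiatura.

The harmony at that moment is A minor seventh chord (A, C, E, G); F4 is not a chord tone.
It is approached by leap up from A3 and left by step down to E4.
Leap in, step out — an appoggiatura.
The harmony at that moment is C diminished triad (C, Eb, Gb); B3 is not a chord tone.
It is approached by leap down from Eb4 and left by step up to C4.
Leap in, step out — an appoggiatura.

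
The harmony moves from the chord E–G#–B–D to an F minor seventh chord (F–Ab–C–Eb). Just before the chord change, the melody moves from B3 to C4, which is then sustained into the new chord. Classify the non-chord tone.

C4 is an anticipation.

The harmony at that moment is E dominant seventh chord (E, G#, B, D); C4 is not a chord tone.
It is approached by step up from B3 and then sustained as the same pitch into the next harmony.
Arriving early and becoming a chord tone when the harmony changes — an anticipation.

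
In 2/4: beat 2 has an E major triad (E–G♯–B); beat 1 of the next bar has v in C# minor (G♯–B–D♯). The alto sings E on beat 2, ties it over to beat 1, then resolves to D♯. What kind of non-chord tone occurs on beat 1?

The harmony at that moment is G♯ minor triad (G♯, B, D♯); E is not a chord tone.
It is held over (the same pitch as the preceding E) and left by step down to D♯.
Held over from the previous chord and resolving down by step — a suspension.

Suspension.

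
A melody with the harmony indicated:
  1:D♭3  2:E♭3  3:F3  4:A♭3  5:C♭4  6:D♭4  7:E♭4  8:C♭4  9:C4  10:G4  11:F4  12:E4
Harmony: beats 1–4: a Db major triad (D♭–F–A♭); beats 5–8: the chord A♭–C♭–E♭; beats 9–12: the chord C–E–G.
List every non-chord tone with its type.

The harmony at that moment is D♭ major triad (D♭, F, A♭); E♭3 is not a chord tone.
It is approached by step up from D♭3 and left by step up to F3.
Step in, step out in the same direction — a passing tone.
The harmony at that moment is A♭ minor triad (A♭, C♭, E♭); D♭4 is not a chord tone.
It is approached by step up from C♭4 and left by step up to E♭4.
Step in, step out in the same direction — a passing tone.
The harmony at that moment is C major triad (C, E, G); F4 is not a chord tone.
It is approached by step down from G4 and left by step down to E4.
Step in, step out in the same direction — a passing tone.

E♭3 (beat 2) — passing tone; D♭4 (beat 6) — passing tone; F4 (beat 11) — passing tone.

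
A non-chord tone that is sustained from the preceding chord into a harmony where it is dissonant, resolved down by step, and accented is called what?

Approach: by preparation — the pitch is first a chord tone, then held (tied or repeated) while the harmony changes under it. Departure: down by step. Metric position: strong.
A prepared dissonance that resolves downward by step — a suspension. (The same figure resolving upward would be a retardation.)

Suspension.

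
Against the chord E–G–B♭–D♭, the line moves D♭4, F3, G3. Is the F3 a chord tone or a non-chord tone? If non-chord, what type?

The harmony at that moment is E diminished seventh chord (E, G, B♭, D♭); F3 is not a chord tone.
It is approached by leap down from D♭4 and left by step up to G3.
Leap in, step out — an appoggiatura.

Non-chord tone — an appoggiatura.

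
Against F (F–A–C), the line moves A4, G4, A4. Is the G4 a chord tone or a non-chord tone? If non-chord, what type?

Non-chord tone — a neighbor tone.

The harmony at that moment is F major triad (F, A, C); G4 is not a chord tone.
It is approached by step down from A4 and left by step up to A4.
Step away and step back to the same note — a neighbor tone (lower neighbor).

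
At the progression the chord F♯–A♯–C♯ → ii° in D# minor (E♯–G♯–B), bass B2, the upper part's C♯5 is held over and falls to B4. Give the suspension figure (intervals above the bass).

9–8 suspension.

At the second chord the bass is B2. The suspended C♯5 lies a ninth above the bass; after resolving down by step to B4, the interval above the bass becomes an octave.
Suspension figures are named by those two intervals: 9–8.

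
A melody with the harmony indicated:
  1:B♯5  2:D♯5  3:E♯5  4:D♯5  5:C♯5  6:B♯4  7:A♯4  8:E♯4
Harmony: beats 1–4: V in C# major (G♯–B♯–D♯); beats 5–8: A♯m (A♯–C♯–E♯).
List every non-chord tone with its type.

The harmony at that moment is G♯ major triad (G♯, B♯, D♯); E♯5 is not a chord tone.
It is approached by step up from D♯5 and left by step down to D♯5.
Step away and step back to the same note — a neighbor tone (upper neighbor).
The harmony at that moment is A♯ minor triad (A♯, C♯, E♯); B♯4 is not a chord tone.
It is approached by step down from C♯5 and left by step down to A♯4.
Step in, step out in the same direction — a passing tone.

E♯5 (beat 3) — neighbor tone; B♯4 (beat 6) — passing tone.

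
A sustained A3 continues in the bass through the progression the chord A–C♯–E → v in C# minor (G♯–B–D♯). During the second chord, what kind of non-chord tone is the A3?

Pedal tone (pedal point).

The harmony at that moment is G♯ minor triad (G♯, B, D♯); A3 is not a chord tone.
It is held over (the same pitch as the preceding A3) and then sustained as the same pitch into the next harmony.
Sustained through a change of harmony — a pedal tone.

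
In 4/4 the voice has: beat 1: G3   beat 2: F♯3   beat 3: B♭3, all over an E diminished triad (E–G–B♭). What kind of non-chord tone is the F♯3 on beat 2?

The harmony at that moment is E diminished triad (E, G, B♭); F♯3 is not a chord tone.
It is approached by step down from G3 and left by leap up to B♭3.
Step in, leap out, on a weak beat — an escape tone.

Escape tone.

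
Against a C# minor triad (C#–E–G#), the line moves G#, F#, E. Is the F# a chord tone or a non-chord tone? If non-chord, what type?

Non-chord tone — a passing tone.

The harmony at that moment is C# minor triad (C#, E, G#); F# is not a chord tone.
It is approached by step down from G# and left by step down to E.
Step in, step out in the same direction — a passing tone.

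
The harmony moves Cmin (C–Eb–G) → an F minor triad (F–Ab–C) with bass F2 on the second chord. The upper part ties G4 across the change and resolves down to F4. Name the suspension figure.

At the second chord the bass is F2. The suspended G4 lies a ninth above the bass; after resolving down by step to F4, the interval above the bass becomes an octave.
Suspension figures are named by those two intervals: 9–8.

9–8 suspension.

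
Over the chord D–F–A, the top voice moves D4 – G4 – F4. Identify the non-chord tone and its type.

The harmony at that moment is D minor triad (D, F, A); G4 is not a chord tone.
It is approached by leap up from D4 and left by step down to F4.
Leap in, step out — an appoggiatura.

G4 is an appoggiatura.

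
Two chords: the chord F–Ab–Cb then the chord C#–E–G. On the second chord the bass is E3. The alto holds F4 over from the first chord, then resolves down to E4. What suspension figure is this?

At the second chord the bass is E3. The suspended F4 lies a ninth above the bass; after resolving down by step to E4, the interval above the bass becomes an octave.
Suspension figures are named by those two intervals: 9–8.

9–8 suspension.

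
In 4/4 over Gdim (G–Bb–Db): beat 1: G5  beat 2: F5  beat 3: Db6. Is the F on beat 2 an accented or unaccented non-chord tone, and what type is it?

The harmony at that moment is G diminished triad (G, Bb, Db); F5 is not a chord tone.
It is approached by step down from G5 and left by leap up to Db6.
Step in, leap out — an escape tone.
It falls on a weak beat, so it is unaccented.

Unaccented escape tone.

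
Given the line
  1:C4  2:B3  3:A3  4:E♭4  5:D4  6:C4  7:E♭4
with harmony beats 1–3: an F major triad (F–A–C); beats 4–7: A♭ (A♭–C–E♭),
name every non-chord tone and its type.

B3 (beat 2) — passing tone; D4 (beat 5) — passing tone.

The harmony at that moment is F major triad (F, A, C); B3 is not a chord tone.
It is approached by step down from C4 and left by step down to A3.
Step in, step out in the same direction — a passing tone.
The harmony at that moment is A♭ major triad (A♭, C, E♭); D4 is not a chord tone.
It is approached by step down from E♭4 and left by step down to C4.
Step in, step out in the same direction — a passing tone.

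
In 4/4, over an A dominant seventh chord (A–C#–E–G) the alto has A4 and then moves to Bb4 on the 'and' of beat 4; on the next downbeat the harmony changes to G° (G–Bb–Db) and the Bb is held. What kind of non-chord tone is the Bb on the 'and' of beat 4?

The harmony at that moment is A dominant seventh chord (A, C#, E, G); Bb4 is not a chord tone.
It is approached by step up from A4 and then sustained as the same pitch into the next harmony.
Arriving early and becoming a chord tone when the harmony changes — an anticipation.

Anticipation.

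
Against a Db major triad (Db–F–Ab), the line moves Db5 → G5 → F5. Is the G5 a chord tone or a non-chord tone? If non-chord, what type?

The harmony at that moment is Db major triad (Db, F, Ab); G5 is not a chord tone.
It is approached by leap up from Db5 and left by step down to F5.
Leap in, step out — an appoggiatura.

Non-chord tone — an appoggiatura.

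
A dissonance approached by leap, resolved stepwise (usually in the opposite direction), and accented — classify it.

Appoggiatura.

Approach: by leap. Departure: by step. Metric position: strong.
Leap in, step out, in a metrically strong position — an appoggiatura. (It is the mirror image of the escape tone, which steps in and leaps out from a weak position.)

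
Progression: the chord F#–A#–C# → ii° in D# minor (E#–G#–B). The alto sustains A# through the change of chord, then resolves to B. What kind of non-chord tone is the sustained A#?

The harmony at that moment is E# diminished triad (E#, G#, B); A# is not a chord tone.
It is held over (the same pitch as the preceding A#) and left by step up to B.
Held over from the previous chord and resolving up by step — a retardation.

A# is a retardation.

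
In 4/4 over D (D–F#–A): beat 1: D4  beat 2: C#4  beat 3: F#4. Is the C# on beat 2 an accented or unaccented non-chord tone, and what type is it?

The harmony at that moment is D major triad (D, F#, A); C#4 is not a chord tone.
It is approached by step down from D4 and left by leap up to F#4.
Step in, leap out — an escape tone.
It falls on a weak beat, so it is unaccented.

Unaccented escape tone.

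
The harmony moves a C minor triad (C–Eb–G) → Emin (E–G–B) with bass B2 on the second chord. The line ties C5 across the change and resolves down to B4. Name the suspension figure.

9–8 suspension.

At the second chord the bass is B2. The suspended C5 lies a ninth above the bass; after resolving down by step to B4, the interval above the bass becomes an octave.
Suspension figures are named by those two intervals: 9–8.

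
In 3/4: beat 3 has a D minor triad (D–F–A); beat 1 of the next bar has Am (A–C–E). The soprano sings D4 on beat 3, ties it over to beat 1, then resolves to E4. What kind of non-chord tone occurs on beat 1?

Retardation.

The harmony at that moment is A minor triad (A, C, E); D4 is not a chord tone.
It is held over (the same pitch as the preceding D4) and left by step up to E4.
Held over from the previous chord and resolving up by step — a retardation.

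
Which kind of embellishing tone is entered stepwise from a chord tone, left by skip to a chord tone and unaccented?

Escape tone.

Approach: by step. Departure: by leap. Metric position: weak.
Step in, leap out, from a weak position — an escape tone (échappée). (It is the mirror image of the appoggiatura, which leaps in and steps out on a strong beat.)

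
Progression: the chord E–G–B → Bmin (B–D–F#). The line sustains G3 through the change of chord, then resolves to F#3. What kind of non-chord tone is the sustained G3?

The harmony at that moment is B minor triad (B, D, F#); G3 is not a chord tone.
It is held over (the same pitch as the preceding G3) and left by step down to F#3.
Held over from the previous chord and resolving down by step — a suspension.

G3 is a suspension.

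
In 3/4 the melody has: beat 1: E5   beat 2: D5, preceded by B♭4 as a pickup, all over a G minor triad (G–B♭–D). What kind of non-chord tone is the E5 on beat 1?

Appoggiatura.

The harmony at that moment is G minor triad (G, B♭, D); E5 is not a chord tone.
It is approached by leap up from B♭4 and left by step down to D5.
Leap in, step out, metrically accented — an appoggiatura.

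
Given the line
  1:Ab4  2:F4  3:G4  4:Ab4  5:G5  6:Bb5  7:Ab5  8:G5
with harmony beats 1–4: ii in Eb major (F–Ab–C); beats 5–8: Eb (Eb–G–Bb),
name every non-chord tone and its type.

G4 (beat 3) — passing tone; Ab5 (beat 7) — passing tone.

The harmony at that moment is F minor triad (F, Ab, C); G4 is not a chord tone.
It is approached by step up from F4 and left by step up to Ab4.
Step in, step out in the same direction — a passing tone.
The harmony at that moment is Eb major triad (Eb, G, Bb); Ab5 is not a chord tone.
It is approached by step down from Bb5 and left by step down to G5.
Step in, step out in the same direction — a passing tone.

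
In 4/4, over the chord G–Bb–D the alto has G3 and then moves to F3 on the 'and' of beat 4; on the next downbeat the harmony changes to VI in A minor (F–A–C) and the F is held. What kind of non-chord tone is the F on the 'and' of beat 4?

The harmony at that moment is G minor triad (G, Bb, D); F3 is not a chord tone.
It is approached by step down from G3 and then sustained as the same pitch into the next harmony.
Arriving early and becoming a chord tone when the harmony changes — an anticipation.

Anticipation.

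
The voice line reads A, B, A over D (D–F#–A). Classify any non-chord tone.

The harmony at that moment is D major triad (D, F#, A); B is not a chord tone.
It is approached by step up from A and left by step down to A.
Step away and step back to the same note — a neighbor tone (upper neighbor).

B is a neighbor tone.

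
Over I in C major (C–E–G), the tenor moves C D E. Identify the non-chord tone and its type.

The harmony at that moment is C major triad (C, E, G); D is not a chord tone.
It is approached by step up from C and left by step up to E.
Step in, step out in the same direction — a passing tone.

D is a passing tone.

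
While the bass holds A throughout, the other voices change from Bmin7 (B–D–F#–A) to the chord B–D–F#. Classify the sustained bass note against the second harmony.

The harmony at that moment is B minor triad (B, D, F#); A is not a chord tone.
It is held over (the same pitch as the preceding A) and then sustained as the same pitch into the next harmony.
Sustained through a change of harmony — a pedal tone.

Pedal tone (pedal point).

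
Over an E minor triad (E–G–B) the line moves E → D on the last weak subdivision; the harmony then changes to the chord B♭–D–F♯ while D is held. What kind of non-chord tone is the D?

D is an anticipation.

The harmony at that moment is E minor triad (E, G, B); D is not a chord tone.
It is approached by step down from E and then sustained as the same pitch into the next harmony.
Arriving early and becoming a chord tone when the harmony changes — an anticipation.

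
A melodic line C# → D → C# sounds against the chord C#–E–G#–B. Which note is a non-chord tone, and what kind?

D is a neighbor tone.

The harmony at that moment is C# minor seventh chord (C#, E, G#, B); D is not a chord tone.
It is approached by step up from C# and left by step down to C#.
Step away and step back to the same note — a neighbor tone (upper neighbor).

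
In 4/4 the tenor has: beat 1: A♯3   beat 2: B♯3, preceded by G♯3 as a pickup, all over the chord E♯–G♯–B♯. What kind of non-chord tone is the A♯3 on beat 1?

Passing tone.

The harmony at that moment is E♯ minor triad (E♯, G♯, B♯); A♯3 is not a chord tone.
It is approached by step up from G♯3 and left by step up to B♯3.
Step in, step out in the same direction — a passing tone.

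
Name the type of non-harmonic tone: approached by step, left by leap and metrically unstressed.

Approach: by step. Departure: by leap. Metric position: weak.
Step in, leap out, from a weak position — an escape tone (échappée). (It is the mirror image of the appoggiatura, which leaps in and steps out on a strong beat.)

Escape tone.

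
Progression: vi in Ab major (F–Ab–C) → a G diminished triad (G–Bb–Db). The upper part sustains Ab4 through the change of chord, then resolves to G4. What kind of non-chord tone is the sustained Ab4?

Ab4 is a suspension.

The harmony at that moment is G diminished triad (G, Bb, Db); Ab4 is not a chord tone.
It is held over (the same pitch as the preceding Ab4) and left by step down to G4.
Held over from the previous chord and resolving down by step — a suspension.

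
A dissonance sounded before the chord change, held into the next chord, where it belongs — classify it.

Approach: ahead of the chord change (typically by step), so it is dissonant against the current harmony. Departure: none — the same pitch is restated or held and is a chord tone of the new harmony.
Dissonant first, consonant once the harmony catches up: the note simply arrives early — an anticipation. (The reverse timing, consonant first and dissonant after the change, would be a suspension or retardation.)

Anticipation.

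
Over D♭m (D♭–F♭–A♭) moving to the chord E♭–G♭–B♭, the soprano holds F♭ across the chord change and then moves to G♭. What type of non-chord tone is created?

The harmony at that moment is E♭ minor triad (E♭, G♭, B♭); F♭ is not a chord tone.
It is held over (the same pitch as the preceding F♭) and left by step up to G♭.
Held over from the previous chord and resolving up by step — a retardation.

F♭ is a retardation.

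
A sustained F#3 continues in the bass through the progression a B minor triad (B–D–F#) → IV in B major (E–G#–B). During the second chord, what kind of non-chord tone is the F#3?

The harmony at that moment is E major triad (E, G#, B); F#3 is not a chord tone.
It is held over (the same pitch as the preceding F#3) and then sustained as the same pitch into the next harmony.
Sustained through a change of harmony — a pedal tone.

Pedal tone (pedal point).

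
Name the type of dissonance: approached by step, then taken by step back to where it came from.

Neighbor tone.

Approach: by step. Departure: by step in the opposite direction, back to the starting pitch.
Stepwise on both sides but reversing to return to the same chord tone — a neighbor tone. (Had it continued onward in the same direction it would be a passing tone instead.)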